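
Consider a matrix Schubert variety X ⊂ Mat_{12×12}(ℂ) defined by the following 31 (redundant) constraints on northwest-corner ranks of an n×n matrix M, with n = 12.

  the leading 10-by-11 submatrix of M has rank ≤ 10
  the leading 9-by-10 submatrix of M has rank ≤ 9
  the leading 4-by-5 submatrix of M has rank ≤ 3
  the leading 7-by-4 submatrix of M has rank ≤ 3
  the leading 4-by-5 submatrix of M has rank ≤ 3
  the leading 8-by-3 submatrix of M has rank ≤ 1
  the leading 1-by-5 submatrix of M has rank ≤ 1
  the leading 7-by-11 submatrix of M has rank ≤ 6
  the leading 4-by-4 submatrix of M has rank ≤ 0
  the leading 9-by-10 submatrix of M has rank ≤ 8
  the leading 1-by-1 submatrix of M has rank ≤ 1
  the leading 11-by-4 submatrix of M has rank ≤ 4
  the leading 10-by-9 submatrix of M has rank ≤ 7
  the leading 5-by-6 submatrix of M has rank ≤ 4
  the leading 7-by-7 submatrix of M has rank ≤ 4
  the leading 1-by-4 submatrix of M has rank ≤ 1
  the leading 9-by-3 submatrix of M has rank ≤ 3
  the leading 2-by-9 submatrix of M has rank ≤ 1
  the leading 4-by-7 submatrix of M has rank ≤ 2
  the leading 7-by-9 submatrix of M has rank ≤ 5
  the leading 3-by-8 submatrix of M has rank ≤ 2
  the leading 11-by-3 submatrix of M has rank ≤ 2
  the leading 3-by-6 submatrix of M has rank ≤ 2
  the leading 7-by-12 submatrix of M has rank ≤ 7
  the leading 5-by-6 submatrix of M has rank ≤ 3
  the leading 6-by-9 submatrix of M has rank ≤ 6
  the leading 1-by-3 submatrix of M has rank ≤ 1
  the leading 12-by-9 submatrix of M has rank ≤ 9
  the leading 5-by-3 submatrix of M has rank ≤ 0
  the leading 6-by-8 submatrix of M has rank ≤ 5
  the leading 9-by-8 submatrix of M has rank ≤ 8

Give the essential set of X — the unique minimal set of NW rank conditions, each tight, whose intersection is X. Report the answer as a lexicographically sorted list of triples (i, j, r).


Computing R[i][j] = min implied NW-rank bound (n=12, 31 conditions):

  i=1: 0, 0, 0, 0, 1, 1, 1, 1, 1, 1, 1, 1
  i=2: 0, 0, 0, 0, 1, 1, 1, 1, 1, 2, 2, 2
  i=3: 0, 0, 0, 0, 1, 2, 2, 2, 2, 3, 3, 3
  i=4: 0, 0, 0, 0, 1, 2, 2, 3, 3, 4, 4, 4
  i=5: 0, 0, 0, 1, 2, 3, 3, 4, 4, 5, 5, 5
  i=6: 1, 1, 1, 2, 3, 4, 4, 5, 5, 6, 6, 6
  i=7: 1, 1, 1, 2, 3, 4, 4, 5, 5, 6, 6, 7
  i=8: 1, 1, 1, 2, 3, 4, 5, 6, 6, 7, 7, 8
  i=9: 1, 2, 2, 3, 4, 5, 6, 7, 7, 8, 8, 9
  i=10: 1, 2, 2, 3, 4, 5, 6, 7, 7, 8, 9, 10
  i=11: 1, 2, 2, 3, 4, 5, 6, 7, 8, 9, 10, 11
  i=12: 1, 2, 3, 4, 5, 6, 7, 8, 9, 10, 11, 12

giving w = (5, 10, 6, 8, 4, 1, 12, 7, 2, 11, 9, 3) via Δ²R.

Rothe diagram D(w) (34 cells), 10 SE-corners (essential conditions):

[(2, 9, 1), (4, 4, 0), (4, 7, 2), (5, 3, 0), (7, 7, 4), (7, 9, 5), (7, 11, 6), (8, 3, 1), (10, 9, 7), (11, 3, 2)]


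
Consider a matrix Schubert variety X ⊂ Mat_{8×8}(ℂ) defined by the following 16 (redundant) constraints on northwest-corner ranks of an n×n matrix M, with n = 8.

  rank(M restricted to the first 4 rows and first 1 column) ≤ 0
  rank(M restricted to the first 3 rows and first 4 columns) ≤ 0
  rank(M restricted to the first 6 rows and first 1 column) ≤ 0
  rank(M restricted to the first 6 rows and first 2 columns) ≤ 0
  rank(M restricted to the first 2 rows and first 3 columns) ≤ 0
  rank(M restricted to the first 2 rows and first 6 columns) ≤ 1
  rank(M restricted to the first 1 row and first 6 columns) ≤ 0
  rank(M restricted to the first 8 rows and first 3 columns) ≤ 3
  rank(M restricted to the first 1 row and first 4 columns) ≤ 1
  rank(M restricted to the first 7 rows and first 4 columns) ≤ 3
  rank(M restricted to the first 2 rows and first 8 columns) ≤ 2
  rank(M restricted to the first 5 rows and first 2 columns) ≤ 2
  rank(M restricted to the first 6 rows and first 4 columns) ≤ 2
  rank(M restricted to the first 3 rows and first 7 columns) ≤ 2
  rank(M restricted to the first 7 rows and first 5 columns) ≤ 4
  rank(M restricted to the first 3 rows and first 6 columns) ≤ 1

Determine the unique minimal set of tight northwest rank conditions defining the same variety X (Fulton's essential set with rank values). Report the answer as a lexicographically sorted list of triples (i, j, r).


Recovering R(i,j) via the rank-extension bound from the 16 conditions:

  0 | 0 | 0 | 0 | 0 | 0 | 1 | 1
  0 | 0 | 0 | 0 | 1 | 1 | 2 | 2
  0 | 0 | 0 | 0 | 1 | 1 | 2 | 3
  0 | 0 | 1 | 1 | 2 | 2 | 3 | 4
  0 | 0 | 1 | 2 | 3 | 3 | 4 | 5
  0 | 0 | 1 | 2 | 3 | 4 | 5 | 6
  1 | 1 | 2 | 3 | 4 | 5 | 6 | 7
  1 | 2 | 3 | 4 | 5 | 6 | 7 | 8

hence w(1..8) = (7, 5, 8, 3, 4, 6, 1, 2).

ℓ(w)=21; the 4 essential cells (i,j,r):

[(1, 6, 0), (3, 4, 0), (3, 6, 1), (6, 2, 0)]


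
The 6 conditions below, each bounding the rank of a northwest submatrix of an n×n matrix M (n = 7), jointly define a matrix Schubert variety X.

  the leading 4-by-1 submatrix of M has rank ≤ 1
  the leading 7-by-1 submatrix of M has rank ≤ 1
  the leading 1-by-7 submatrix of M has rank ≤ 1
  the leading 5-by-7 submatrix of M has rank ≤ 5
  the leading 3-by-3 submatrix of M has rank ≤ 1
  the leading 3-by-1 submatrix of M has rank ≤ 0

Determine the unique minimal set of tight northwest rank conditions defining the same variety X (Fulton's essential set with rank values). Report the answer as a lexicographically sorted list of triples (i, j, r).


Rank table r_w(7×7) implied by the 6 constraints:

  R[1]: 0, 1, 1, 1, 1, 1, 1
  R[2]: 0, 1, 1, 2, 2, 2, 2
  R[3]: 0, 1, 1, 2, 3, 3, 3
  R[4]: 1, 2, 2, 3, 4, 4, 4
  R[5]: 1, 2, 3, 4, 5, 5, 5
  R[6]: 1, 2, 3, 4, 5, 6, 6
  R[7]: 1, 2, 3, 4, 5, 6, 7

second differences of R give the permutation w = (2, 4, 5, 1, 3, 6, 7).

Fulton essential set (2 of the 5 Rothe cells):

[(3, 1, 0), (3, 3, 1)]


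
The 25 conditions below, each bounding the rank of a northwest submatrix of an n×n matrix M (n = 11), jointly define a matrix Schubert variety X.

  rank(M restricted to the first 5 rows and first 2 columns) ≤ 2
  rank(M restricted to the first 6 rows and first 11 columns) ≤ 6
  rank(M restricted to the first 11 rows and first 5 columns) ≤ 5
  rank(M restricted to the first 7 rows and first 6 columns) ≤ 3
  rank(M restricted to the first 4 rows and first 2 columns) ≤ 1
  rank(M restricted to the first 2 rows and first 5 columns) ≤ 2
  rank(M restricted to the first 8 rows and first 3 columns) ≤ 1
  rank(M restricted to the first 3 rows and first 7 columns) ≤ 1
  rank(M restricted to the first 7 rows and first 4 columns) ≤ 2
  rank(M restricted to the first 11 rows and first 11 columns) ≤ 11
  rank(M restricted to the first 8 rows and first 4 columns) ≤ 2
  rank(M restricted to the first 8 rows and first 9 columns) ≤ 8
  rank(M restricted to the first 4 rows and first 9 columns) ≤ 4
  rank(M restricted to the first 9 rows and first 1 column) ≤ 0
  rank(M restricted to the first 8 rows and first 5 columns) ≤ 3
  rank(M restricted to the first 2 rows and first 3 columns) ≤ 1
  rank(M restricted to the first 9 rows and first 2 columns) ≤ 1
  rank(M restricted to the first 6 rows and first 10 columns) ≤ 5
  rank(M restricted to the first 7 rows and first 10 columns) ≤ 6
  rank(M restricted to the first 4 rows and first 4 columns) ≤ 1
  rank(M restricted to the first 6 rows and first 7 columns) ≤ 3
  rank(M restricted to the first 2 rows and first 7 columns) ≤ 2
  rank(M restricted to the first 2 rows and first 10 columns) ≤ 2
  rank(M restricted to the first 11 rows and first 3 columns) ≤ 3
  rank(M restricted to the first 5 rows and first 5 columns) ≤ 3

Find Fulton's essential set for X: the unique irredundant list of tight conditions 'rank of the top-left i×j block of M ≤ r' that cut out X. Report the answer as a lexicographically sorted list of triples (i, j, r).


Computing R[i][j] = min implied NW-rank bound (n=11, 25 conditions):

  0, 1, 1, 1, 1, 1, 1, 1, 1, 1, 1
  0, 1, 1, 1, 1, 1, 1, 2, 2, 2, 2
  0, 1, 1, 1, 1, 1, 1, 2, 3, 3, 3
  0, 1, 1, 1, 2, 2, 2, 3, 4, 4, 4
  0, 1, 1, 2, 3, 3, 3, 4, 5, 5, 5
  0, 1, 1, 2, 3, 3, 3, 4, 5, 5, 6
  0, 1, 1, 2, 3, 3, 4, 5, 6, 6, 7
  0, 1, 1, 2, 3, 4, 5, 6, 7, 7, 8
  0, 1, 2, 3, 4, 5, 6, 7, 8, 8, 9
  1, 2, 3, 4, 5, 6, 7, 8, 9, 9, 10
  1, 2, 3, 4, 5, 6, 7, 8, 9, 10, 11

the unique w with this rank table is (2, 8, 9, 5, 4, 11, 7, 6, 3, 1, 10).

7 SE-corners of the 29-cell Rothe diagram give Ess(w):

[(3, 7, 1), (4, 4, 1), (6, 7, 3), (6, 10, 5), (7, 6, 3), (8, 3, 1), (9, 1, 0)]


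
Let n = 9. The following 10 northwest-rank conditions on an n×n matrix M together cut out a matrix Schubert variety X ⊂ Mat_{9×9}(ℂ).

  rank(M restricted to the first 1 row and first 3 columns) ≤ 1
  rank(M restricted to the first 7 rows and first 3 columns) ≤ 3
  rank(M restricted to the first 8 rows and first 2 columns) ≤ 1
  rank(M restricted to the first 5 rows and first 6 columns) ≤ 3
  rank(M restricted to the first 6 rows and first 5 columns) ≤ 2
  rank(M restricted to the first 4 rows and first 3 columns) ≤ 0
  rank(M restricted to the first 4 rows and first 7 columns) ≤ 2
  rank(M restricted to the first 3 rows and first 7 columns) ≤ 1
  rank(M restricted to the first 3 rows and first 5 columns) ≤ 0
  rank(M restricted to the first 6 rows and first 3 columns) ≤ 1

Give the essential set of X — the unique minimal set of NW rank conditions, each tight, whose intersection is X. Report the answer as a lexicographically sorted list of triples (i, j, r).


Computing R[i][j] = min implied NW-rank bound (n=9, 10 conditions):

  0 0 0 0 0 1 1 1 1
  0 0 0 0 0 1 1 2 2
  0 0 0 0 0 1 1 2 3
  0 0 0 1 1 2 2 3 4
  1 1 1 2 2 3 3 4 5
  1 1 1 2 2 3 4 5 6
  1 1 2 3 3 4 5 6 7
  1 1 2 3 4 5 6 7 8
  1 2 3 4 5 6 7 8 9

so w = (6, 8, 9, 4, 1, 7, 3, 5, 2).

D(w) has 25 cells with 6 SE-corners; essential set:

[(3, 5, 0), (3, 7, 1), (4, 3, 0), (6, 3, 1), (6, 5, 2), (8, 2, 1)]


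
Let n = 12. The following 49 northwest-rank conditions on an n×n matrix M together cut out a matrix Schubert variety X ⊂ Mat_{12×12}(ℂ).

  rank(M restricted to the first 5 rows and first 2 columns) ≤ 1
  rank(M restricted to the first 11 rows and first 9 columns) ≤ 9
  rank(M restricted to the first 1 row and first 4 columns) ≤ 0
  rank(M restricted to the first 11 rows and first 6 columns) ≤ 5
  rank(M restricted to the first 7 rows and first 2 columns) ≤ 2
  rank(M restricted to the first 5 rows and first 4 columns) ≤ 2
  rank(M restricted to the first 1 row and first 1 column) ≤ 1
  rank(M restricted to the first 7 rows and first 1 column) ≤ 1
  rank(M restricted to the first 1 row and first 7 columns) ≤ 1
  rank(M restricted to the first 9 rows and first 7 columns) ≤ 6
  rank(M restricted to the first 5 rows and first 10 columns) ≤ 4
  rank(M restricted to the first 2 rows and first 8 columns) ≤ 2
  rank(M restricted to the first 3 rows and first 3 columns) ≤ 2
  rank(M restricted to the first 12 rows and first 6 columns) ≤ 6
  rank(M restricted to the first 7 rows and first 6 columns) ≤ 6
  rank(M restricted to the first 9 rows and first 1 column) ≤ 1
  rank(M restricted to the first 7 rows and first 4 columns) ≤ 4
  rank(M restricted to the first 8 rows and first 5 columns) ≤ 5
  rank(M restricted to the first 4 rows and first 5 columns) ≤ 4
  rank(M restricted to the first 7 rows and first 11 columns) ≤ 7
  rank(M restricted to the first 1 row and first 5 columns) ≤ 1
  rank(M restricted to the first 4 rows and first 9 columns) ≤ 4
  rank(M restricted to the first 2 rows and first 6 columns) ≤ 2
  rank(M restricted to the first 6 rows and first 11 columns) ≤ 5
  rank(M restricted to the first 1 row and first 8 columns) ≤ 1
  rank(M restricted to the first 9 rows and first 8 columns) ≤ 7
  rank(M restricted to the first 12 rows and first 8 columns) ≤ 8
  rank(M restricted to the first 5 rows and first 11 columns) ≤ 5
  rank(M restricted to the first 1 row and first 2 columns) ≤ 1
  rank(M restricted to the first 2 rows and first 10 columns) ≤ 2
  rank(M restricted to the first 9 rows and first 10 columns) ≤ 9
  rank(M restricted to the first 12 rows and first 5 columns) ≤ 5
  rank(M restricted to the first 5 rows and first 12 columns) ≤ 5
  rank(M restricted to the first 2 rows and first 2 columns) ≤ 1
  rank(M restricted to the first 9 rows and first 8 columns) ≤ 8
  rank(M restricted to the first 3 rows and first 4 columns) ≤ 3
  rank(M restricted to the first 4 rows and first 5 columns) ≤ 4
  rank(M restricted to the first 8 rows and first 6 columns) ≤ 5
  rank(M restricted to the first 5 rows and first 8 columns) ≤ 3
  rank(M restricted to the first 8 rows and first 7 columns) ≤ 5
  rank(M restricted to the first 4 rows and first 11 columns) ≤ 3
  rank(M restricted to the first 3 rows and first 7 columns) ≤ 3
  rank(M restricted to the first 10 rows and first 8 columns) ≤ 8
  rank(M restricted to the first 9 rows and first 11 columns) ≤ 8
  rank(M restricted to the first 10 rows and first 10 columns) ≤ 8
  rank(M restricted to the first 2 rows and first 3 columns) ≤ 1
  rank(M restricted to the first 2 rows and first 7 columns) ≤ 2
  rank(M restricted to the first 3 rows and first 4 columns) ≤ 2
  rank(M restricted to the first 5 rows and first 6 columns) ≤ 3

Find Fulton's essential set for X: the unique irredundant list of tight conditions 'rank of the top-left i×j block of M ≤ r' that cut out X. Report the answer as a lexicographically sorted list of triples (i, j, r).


Propagating the 49 rank bounds to every northwest block:

  i=1: 0 | 0 | 0 | 0 | 1 | 1 | 1 | 1 | 1 | 1 | 1 | 1
  i=2: 1 | 1 | 1 | 1 | 2 | 2 | 2 | 2 | 2 | 2 | 2 | 2
  i=3: 1 | 1 | 2 | 2 | 3 | 3 | 3 | 3 | 3 | 3 | 3 | 3
  i=4: 1 | 1 | 2 | 2 | 3 | 3 | 3 | 3 | 3 | 3 | 3 | 4
  i=5: 1 | 1 | 2 | 2 | 3 | 3 | 3 | 3 | 4 | 4 | 4 | 5
  i=6: 1 | 2 | 3 | 3 | 4 | 4 | 4 | 4 | 5 | 5 | 5 | 6
  i=7: 1 | 2 | 3 | 4 | 5 | 5 | 5 | 5 | 6 | 6 | 6 | 7
  i=8: 1 | 2 | 3 | 4 | 5 | 5 | 5 | 6 | 7 | 7 | 7 | 8
  i=9: 1 | 2 | 3 | 4 | 5 | 5 | 6 | 7 | 8 | 8 | 8 | 9
  i=10: 1 | 2 | 3 | 4 | 5 | 5 | 6 | 7 | 8 | 8 | 9 | 10
  i=11: 1 | 2 | 3 | 4 | 5 | 5 | 6 | 7 | 8 | 9 | 10 | 11
  i=12: 1 | 2 | 3 | 4 | 5 | 6 | 7 | 8 | 9 | 10 | 11 | 12

the unique w with this rank table is (5, 1, 3, 12, 9, 2, 4, 8, 7, 11, 10, 6).

8 SE-corners of the 24-cell Rothe diagram give Ess(w):

[(1, 4, 0), (4, 11, 3), (5, 2, 1), (5, 4, 2), (5, 8, 3), (8, 7, 5), (10, 10, 8), (11, 6, 5)]


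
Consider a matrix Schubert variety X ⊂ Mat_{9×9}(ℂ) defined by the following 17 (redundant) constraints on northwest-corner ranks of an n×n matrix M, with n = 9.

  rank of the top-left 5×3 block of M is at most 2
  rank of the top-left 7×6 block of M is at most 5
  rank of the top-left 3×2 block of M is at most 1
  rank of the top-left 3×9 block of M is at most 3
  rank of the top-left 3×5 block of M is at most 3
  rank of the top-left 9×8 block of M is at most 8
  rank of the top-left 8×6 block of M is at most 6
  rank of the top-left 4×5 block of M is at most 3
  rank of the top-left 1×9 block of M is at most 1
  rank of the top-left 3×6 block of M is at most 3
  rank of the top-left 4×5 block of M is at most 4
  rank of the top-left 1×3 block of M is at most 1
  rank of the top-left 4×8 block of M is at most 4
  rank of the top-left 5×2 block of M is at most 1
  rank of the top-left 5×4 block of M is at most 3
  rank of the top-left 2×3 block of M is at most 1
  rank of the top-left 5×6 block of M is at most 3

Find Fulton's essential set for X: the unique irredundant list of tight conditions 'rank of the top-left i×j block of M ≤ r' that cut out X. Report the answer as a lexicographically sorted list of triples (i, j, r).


Computing R[i][j] = min implied NW-rank bound (n=9, 17 conditions):

  R[1]: 1, 1, 1, 1, 1, 1, 1, 1, 1
  R[2]: 1, 1, 1, 2, 2, 2, 2, 2, 2
  R[3]: 1, 1, 2, 3, 3, 3, 3, 3, 3
  R[4]: 1, 1, 2, 3, 3, 3, 4, 4, 4
  R[5]: 1, 1, 2, 3, 3, 3, 4, 5, 5
  R[6]: 1, 2, 3, 4, 4, 4, 5, 6, 6
  R[7]: 1, 2, 3, 4, 5, 5, 6, 7, 7
  R[8]: 1, 2, 3, 4, 5, 6, 7, 8, 8
  R[9]: 1, 2, 3, 4, 5, 6, 7, 8, 9

second differences of R give the permutation w = (1, 4, 3, 7, 8, 2, 5, 6, 9).

Fulton essential set (3 of the 9 Rothe cells):

[(2, 3, 1), (5, 2, 1), (5, 6, 3)]


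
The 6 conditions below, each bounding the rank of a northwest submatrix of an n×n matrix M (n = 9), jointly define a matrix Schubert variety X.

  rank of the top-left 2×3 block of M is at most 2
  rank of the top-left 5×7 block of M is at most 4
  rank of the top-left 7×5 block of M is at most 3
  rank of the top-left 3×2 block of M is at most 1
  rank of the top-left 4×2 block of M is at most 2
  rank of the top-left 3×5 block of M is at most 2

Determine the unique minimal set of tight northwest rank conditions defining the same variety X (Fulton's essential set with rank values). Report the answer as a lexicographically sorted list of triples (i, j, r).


Propagating the 6 rank bounds to every northwest block:

  R[1]: 1, 1, 1, 1, 1, 1, 1, 1, 1
  R[2]: 1, 1, 2, 2, 2, 2, 2, 2, 2
  R[3]: 1, 1, 2, 2, 2, 3, 3, 3, 3
  R[4]: 1, 2, 3, 3, 3, 4, 4, 4, 4
  R[5]: 1, 2, 3, 3, 3, 4, 4, 5, 5
  R[6]: 1, 2, 3, 3, 3, 4, 5, 6, 6
  R[7]: 1, 2, 3, 3, 3, 4, 5, 6, 7
  R[8]: 1, 2, 3, 4, 4, 5, 6, 7, 8
  R[9]: 1, 2, 3, 4, 5, 6, 7, 8, 9

so w = (1, 3, 6, 2, 8, 7, 9, 4, 5).

4 SE-corners of the 11-cell Rothe diagram give Ess(w):

[(3, 2, 1), (3, 5, 2), (5, 7, 4), (7, 5, 3)]


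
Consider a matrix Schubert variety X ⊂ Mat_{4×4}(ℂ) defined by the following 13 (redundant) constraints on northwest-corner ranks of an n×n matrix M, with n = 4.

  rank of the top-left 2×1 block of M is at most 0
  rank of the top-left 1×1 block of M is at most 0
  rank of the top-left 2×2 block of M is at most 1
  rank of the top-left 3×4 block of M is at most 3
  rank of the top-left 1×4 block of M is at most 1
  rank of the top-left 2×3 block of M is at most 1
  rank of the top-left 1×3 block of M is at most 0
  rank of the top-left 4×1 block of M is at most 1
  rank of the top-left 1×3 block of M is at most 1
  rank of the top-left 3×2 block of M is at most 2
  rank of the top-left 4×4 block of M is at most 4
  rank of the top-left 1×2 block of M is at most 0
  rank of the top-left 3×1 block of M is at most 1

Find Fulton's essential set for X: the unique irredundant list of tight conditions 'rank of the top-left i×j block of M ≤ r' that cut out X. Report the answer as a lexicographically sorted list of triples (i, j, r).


The tightest implied rank at each (i,j), from the 13 conditions:

  R[1]: 0, 0, 0, 1
  R[2]: 0, 1, 1, 2
  R[3]: 1, 2, 2, 3
  R[4]: 1, 2, 3, 4

reading off 1-entries of Δ²R: w = (4, 2, 1, 3).

Fulton essential set (2 of the 4 Rothe cells):

[(1, 3, 0), (2, 1, 0)]


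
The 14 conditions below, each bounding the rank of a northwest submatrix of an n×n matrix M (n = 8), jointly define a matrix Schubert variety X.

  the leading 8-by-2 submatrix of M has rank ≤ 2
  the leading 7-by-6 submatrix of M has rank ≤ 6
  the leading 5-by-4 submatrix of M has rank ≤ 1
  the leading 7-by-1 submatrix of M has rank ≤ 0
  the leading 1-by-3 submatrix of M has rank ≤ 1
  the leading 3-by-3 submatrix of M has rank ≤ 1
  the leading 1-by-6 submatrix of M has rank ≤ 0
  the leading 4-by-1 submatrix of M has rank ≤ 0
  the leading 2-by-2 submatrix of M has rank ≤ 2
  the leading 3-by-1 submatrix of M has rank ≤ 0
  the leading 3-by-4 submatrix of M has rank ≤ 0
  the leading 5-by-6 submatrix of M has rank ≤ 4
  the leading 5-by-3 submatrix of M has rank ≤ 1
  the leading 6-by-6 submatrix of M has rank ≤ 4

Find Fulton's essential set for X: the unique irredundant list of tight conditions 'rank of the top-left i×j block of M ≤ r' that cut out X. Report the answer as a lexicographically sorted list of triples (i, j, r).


Rank table r_w(8×8) implied by the 14 constraints:

  i=1: 0, 0, 0, 0, 0, 0, 1, 1
  i=2: 0, 0, 0, 0, 1, 1, 2, 2
  i=3: 0, 0, 0, 0, 1, 2, 3, 3
  i=4: 0, 1, 1, 1, 2, 3, 4, 4
  i=5: 0, 1, 1, 1, 2, 3, 4, 5
  i=6: 0, 1, 2, 2, 3, 4, 5, 6
  i=7: 0, 1, 2, 3, 4, 5, 6, 7
  i=8: 1, 2, 3, 4, 5, 6, 7, 8

reading off 1-entries of Δ²R: w = (7, 5, 6, 2, 8, 3, 4, 1).

Fulton essential set (4 of the 20 Rothe cells):

[(1, 6, 0), (3, 4, 0), (5, 4, 1), (7, 1, 0)]


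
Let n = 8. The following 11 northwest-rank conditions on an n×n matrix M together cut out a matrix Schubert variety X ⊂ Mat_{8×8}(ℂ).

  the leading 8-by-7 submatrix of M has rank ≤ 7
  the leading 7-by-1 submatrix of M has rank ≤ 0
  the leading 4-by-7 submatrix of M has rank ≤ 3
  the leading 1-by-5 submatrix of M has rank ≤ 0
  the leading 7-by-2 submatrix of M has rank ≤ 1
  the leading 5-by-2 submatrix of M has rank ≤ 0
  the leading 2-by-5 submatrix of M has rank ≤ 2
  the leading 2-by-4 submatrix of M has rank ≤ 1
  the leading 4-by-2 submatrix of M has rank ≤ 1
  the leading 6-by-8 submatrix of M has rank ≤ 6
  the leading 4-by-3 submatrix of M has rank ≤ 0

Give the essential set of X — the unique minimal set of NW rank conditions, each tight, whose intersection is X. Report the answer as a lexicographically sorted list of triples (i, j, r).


Computing R[i][j] = min implied NW-rank bound (n=8, 11 conditions):

  i=1: 0, 0, 0, 0, 0, 1, 1, 1
  i=2: 0, 0, 0, 1, 1, 2, 2, 2
  i=3: 0, 0, 0, 1, 2, 3, 3, 3
  i=4: 0, 0, 0, 1, 2, 3, 3, 4
  i=5: 0, 0, 1, 2, 3, 4, 4, 5
  i=6: 0, 1, 2, 3, 4, 5, 5, 6
  i=7: 0, 1, 2, 3, 4, 5, 6, 7
  i=8: 1, 2, 3, 4, 5, 6, 7, 8

second differences of R give the permutation w = (6, 4, 5, 8, 3, 2, 7, 1).

Fulton essential set (5 of the 19 Rothe cells):

[(1, 5, 0), (4, 3, 0), (4, 7, 3), (5, 2, 0), (7, 1, 0)]


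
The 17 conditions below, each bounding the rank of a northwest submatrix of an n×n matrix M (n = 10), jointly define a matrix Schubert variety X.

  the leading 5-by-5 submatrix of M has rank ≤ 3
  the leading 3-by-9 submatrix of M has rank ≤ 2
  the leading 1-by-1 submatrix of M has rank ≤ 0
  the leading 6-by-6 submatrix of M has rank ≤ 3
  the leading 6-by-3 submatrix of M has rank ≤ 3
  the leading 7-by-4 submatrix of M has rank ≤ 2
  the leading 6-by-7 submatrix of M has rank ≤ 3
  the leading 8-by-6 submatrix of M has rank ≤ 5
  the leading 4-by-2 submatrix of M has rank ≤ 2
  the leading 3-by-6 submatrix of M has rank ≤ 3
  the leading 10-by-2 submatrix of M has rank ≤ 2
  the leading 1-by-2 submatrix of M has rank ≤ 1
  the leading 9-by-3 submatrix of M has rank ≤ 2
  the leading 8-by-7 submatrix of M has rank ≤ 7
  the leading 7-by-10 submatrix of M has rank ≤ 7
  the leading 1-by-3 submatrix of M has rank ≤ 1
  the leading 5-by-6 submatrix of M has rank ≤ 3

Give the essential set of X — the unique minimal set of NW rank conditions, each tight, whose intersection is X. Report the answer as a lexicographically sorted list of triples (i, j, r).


Rank table r_w(10×10) implied by the 17 constraints:

  i=1: 0  1  1  1  1  1  1  1  1  1
  i=2: 1  2  2  2  2  2  2  2  2  2
  i=3: 1  2  2  2  2  2  2  2  2  3
  i=4: 1  2  2  2  3  3  3  3  3  4
  i=5: 1  2  2  2  3  3  3  4  4  5
  i=6: 1  2  2  2  3  3  3  4  5  6
  i=7: 1  2  2  2  3  4  4  5  6  7
  i=8: 1  2  2  3  4  5  5  6  7  8
  i=9: 1  2  2  3  4  5  6  7  8  9
  i=10: 1  2  3  4  5  6  7  8  9  10

hence w(1..10) = (2, 1, 10, 5, 8, 9, 6, 4, 7, 3).

Fulton essential set (5 of the 22 Rothe cells):

[(1, 1, 0), (3, 9, 2), (6, 7, 3), (7, 4, 2), (9, 3, 2)]


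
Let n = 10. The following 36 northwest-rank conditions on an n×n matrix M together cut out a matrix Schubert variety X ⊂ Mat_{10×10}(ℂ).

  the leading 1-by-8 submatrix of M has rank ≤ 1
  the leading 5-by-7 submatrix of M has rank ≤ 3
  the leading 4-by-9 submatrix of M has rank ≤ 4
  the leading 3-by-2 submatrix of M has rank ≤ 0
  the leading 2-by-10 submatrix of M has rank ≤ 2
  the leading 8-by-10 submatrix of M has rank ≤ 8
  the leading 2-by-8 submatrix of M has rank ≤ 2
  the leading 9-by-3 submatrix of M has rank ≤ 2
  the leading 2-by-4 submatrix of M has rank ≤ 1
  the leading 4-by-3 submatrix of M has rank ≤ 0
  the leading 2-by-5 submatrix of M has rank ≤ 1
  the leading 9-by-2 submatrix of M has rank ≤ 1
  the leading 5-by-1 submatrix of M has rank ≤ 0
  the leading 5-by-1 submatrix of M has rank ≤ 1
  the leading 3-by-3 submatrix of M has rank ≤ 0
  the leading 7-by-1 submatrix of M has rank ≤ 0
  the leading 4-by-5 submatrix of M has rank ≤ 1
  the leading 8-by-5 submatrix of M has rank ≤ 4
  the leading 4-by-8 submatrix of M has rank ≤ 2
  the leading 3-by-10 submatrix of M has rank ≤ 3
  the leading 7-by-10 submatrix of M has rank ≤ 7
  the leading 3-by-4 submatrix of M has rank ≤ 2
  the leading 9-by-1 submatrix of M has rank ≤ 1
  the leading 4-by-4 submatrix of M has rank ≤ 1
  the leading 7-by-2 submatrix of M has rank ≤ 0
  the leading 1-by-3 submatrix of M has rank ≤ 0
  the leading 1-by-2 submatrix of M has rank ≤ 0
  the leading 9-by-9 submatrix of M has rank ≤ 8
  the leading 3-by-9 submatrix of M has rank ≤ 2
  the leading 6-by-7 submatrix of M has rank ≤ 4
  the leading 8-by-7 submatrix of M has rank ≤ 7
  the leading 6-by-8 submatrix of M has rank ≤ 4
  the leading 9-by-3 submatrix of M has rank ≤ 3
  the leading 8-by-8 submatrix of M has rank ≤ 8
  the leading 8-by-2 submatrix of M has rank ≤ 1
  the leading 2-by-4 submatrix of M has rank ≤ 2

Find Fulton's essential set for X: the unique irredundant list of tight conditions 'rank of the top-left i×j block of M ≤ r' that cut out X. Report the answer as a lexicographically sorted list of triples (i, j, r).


Rank table r_w(10×10) implied by the 36 constraints:

  R[1]: 0 0 0 1 1 1 1 1 1 1
  R[2]: 0 0 0 1 1 2 2 2 2 2
  R[3]: 0 0 0 1 1 2 2 2 2 3
  R[4]: 0 0 0 1 1 2 2 2 3 4
  R[5]: 0 0 1 2 2 3 3 3 4 5
  R[6]: 0 0 1 2 3 4 4 4 5 6
  R[7]: 0 0 1 2 3 4 5 5 6 7
  R[8]: 1 1 2 3 4 5 6 6 7 8
  R[9]: 1 1 2 3 4 5 6 7 8 9
  R[10]: 1 2 3 4 5 6 7 8 9 10

the unique w with this rank table is (4, 6, 10, 9, 3, 5, 7, 1, 8, 2).

ℓ(w)=27; the 6 essential cells (i,j,r):

[(3, 9, 2), (4, 3, 0), (4, 5, 1), (4, 8, 2), (7, 2, 0), (9, 2, 1)]


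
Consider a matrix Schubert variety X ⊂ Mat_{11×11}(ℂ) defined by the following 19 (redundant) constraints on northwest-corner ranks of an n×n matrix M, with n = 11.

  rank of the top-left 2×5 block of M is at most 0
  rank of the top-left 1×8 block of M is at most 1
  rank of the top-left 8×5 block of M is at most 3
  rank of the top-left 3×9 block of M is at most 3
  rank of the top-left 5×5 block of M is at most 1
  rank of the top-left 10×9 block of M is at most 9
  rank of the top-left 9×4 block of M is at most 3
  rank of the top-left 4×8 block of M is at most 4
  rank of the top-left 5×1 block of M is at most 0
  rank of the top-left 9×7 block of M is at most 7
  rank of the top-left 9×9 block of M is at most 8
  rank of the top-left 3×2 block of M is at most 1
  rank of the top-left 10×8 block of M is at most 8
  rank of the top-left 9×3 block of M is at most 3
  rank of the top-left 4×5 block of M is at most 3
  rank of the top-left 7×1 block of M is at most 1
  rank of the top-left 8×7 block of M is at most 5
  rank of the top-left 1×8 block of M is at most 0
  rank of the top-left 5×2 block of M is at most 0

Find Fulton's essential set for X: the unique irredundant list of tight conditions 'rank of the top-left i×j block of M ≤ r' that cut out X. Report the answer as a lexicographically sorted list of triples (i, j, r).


Reconstructing r_w from the 19 given conditions:

  i=1: 0, 0, 0, 0, 0, 0, 0, 0, 1, 1, 1
  i=2: 0, 0, 0, 0, 0, 1, 1, 1, 2, 2, 2
  i=3: 0, 0, 1, 1, 1, 2, 2, 2, 3, 3, 3
  i=4: 0, 0, 1, 1, 1, 2, 3, 3, 4, 4, 4
  i=5: 0, 0, 1, 1, 1, 2, 3, 4, 5, 5, 5
  i=6: 1, 1, 2, 2, 2, 3, 4, 5, 6, 6, 6
  i=7: 1, 2, 3, 3, 3, 4, 5, 6, 7, 7, 7
  i=8: 1, 2, 3, 3, 3, 4, 5, 6, 7, 8, 8
  i=9: 1, 2, 3, 3, 4, 5, 6, 7, 8, 9, 9
  i=10: 1, 2, 3, 4, 5, 6, 7, 8, 9, 10, 10
  i=11: 1, 2, 3, 4, 5, 6, 7, 8, 9, 10, 11

giving w = (9, 6, 3, 7, 8, 1, 2, 10, 5, 4, 11) via Δ²R.

Fulton essential set (6 of the 26 Rothe cells):

[(1, 8, 0), (2, 5, 0), (5, 2, 0), (5, 5, 1), (8, 5, 3), (9, 4, 3)]


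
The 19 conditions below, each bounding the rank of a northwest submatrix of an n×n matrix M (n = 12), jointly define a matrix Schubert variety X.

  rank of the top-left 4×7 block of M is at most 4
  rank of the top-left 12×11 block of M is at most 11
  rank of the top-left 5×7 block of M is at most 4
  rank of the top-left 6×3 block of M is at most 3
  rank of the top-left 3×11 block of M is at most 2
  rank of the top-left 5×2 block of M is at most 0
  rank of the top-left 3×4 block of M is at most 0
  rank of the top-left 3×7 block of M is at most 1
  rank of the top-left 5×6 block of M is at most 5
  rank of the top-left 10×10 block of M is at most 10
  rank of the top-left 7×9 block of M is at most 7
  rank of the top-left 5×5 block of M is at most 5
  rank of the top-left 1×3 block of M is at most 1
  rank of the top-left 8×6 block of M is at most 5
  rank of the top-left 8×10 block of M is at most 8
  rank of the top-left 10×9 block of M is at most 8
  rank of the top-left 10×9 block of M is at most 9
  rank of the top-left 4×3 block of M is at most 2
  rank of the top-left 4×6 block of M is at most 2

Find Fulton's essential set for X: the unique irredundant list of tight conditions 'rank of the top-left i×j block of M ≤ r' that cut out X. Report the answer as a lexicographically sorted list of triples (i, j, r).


Rank table r_w(12×12) implied by the 19 constraints:

  row 1: 0 0 0 0 1 1 1 1 1 1 1 1
  row 2: 0 0 0 0 1 1 1 2 2 2 2 2
  row 3: 0 0 0 0 1 1 1 2 2 2 2 3
  row 4: 0 0 1 1 2 2 2 3 3 3 3 4
  row 5: 0 0 1 2 3 3 3 4 4 4 4 5
  row 6: 1 1 2 3 4 4 4 5 5 5 5 6
  row 7: 1 2 3 4 5 5 5 6 6 6 6 7
  row 8: 1 2 3 4 5 5 6 7 7 7 7 8
  row 9: 1 2 3 4 5 6 7 8 8 8 8 9
  row 10: 1 2 3 4 5 6 7 8 8 9 9 10
  row 11: 1 2 3 4 5 6 7 8 9 10 10 11
  row 12: 1 2 3 4 5 6 7 8 9 10 11 12

giving w = (5, 8, 12, 3, 4, 1, 2, 7, 6, 10, 9, 11) via Δ²R.

ℓ(w)=25; the 6 essential cells (i,j,r):

[(3, 4, 0), (3, 7, 1), (3, 11, 2), (5, 2, 0), (8, 6, 5), (10, 9, 8)]


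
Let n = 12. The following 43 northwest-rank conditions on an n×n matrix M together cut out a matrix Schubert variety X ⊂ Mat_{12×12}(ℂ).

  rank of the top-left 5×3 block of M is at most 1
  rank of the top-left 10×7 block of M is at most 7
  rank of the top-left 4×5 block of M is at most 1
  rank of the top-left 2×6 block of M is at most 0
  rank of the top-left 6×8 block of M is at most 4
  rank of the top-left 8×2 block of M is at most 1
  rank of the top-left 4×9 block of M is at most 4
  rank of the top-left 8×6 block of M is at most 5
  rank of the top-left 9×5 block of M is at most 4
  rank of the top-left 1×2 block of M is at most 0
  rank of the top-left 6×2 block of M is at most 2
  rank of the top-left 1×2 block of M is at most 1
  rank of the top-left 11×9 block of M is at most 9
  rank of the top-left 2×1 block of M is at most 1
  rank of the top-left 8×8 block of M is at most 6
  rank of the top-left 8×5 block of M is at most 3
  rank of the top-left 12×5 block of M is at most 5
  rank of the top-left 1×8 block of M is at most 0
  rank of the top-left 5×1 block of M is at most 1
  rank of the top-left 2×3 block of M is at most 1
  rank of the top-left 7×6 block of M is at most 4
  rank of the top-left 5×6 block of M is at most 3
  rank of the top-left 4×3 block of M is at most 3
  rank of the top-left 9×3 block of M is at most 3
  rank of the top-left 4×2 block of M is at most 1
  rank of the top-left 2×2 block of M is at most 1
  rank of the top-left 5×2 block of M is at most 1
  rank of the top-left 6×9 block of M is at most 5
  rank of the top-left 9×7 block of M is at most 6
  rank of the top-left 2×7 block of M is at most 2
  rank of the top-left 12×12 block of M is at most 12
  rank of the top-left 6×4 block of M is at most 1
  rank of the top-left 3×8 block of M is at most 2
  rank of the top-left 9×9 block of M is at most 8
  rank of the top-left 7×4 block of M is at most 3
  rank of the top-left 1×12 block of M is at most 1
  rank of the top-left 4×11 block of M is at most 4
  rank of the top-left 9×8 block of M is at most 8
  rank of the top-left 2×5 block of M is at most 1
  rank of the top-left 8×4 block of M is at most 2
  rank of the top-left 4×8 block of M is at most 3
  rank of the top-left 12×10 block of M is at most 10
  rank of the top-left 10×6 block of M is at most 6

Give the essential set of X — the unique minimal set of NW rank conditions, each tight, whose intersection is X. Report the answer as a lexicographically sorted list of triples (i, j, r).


The tightest implied rank at each (i,j), from the 43 conditions:

  0, 0, 0, 0, 0, 0, 0, 0, 1, 1, 1, 1
  0, 0, 0, 0, 0, 0, 1, 1, 2, 2, 2, 2
  1, 1, 1, 1, 1, 1, 2, 2, 3, 3, 3, 3
  1, 1, 1, 1, 1, 2, 3, 3, 4, 4, 4, 4
  1, 1, 1, 1, 2, 3, 4, 4, 5, 5, 5, 5
  1, 1, 1, 1, 2, 3, 4, 4, 5, 6, 6, 6
  1, 1, 2, 2, 3, 4, 5, 5, 6, 7, 7, 7
  1, 1, 2, 2, 3, 4, 5, 6, 7, 8, 8, 8
  1, 2, 3, 3, 4, 5, 6, 7, 8, 9, 9, 9
  1, 2, 3, 4, 5, 6, 7, 8, 9, 10, 10, 10
  1, 2, 3, 4, 5, 6, 7, 8, 9, 10, 11, 11
  1, 2, 3, 4, 5, 6, 7, 8, 9, 10, 11, 12

second differences of R give the permutation w = (9, 7, 1, 6, 5, 10, 3, 8, 2, 4, 11, 12).

Rothe diagram D(w) (28 cells), 7 SE-corners (essential conditions):

[(1, 8, 0), (2, 6, 0), (4, 5, 1), (6, 4, 1), (6, 8, 4), (8, 2, 1), (8, 4, 2)]


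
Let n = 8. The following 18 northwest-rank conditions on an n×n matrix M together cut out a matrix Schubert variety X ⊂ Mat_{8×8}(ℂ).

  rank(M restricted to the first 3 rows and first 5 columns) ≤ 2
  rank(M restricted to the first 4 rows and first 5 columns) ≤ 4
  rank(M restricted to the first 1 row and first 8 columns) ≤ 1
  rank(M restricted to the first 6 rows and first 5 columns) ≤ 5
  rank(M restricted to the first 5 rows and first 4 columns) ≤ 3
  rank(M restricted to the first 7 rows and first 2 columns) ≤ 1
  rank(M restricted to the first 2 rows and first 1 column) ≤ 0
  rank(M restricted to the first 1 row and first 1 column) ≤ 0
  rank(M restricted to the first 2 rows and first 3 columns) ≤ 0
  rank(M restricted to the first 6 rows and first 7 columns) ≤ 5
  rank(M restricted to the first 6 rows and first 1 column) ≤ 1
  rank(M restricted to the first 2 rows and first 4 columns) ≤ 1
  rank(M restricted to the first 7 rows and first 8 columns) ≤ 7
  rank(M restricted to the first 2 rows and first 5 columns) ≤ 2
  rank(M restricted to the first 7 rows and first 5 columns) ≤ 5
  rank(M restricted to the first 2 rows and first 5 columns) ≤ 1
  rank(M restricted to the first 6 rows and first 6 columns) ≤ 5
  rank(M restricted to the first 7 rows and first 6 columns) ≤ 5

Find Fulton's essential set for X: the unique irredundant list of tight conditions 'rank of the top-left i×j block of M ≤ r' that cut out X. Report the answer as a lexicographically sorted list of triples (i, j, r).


The tightest implied rank at each (i,j), from the 18 conditions:

  i=1: 0 0 0 1 1 1 1 1
  i=2: 0 0 0 1 1 2 2 2
  i=3: 1 1 1 2 2 3 3 3
  i=4: 1 1 2 3 3 4 4 4
  i=5: 1 1 2 3 4 5 5 5
  i=6: 1 1 2 3 4 5 5 6
  i=7: 1 1 2 3 4 5 6 7
  i=8: 1 2 3 4 5 6 7 8

hence w(1..8) = (4, 6, 1, 3, 5, 8, 7, 2).

D(w) has 12 cells with 4 SE-corners; essential set:

[(2, 3, 0), (2, 5, 1), (6, 7, 5), (7, 2, 1)]


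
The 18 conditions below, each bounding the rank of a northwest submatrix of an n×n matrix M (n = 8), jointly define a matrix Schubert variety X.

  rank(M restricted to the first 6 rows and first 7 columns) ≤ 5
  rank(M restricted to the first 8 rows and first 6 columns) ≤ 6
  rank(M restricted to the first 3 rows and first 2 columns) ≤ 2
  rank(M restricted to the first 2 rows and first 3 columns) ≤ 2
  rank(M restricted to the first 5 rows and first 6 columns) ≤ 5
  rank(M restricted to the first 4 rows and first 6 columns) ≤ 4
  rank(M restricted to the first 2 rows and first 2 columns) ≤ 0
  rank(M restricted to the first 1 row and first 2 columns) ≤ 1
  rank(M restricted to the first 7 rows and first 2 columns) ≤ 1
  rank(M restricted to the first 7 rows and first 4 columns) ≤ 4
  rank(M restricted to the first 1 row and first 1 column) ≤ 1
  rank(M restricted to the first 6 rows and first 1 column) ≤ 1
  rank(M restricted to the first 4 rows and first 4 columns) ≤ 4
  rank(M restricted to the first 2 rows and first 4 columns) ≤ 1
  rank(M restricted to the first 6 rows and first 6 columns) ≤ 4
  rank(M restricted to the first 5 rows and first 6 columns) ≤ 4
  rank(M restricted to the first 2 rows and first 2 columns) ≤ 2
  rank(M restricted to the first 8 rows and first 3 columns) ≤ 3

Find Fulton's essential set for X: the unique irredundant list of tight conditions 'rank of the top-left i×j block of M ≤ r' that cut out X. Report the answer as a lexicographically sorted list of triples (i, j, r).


Computing R[i][j] = min implied NW-rank bound (n=8, 18 conditions):

  R[1]: 0  0  1  1  1  1  1  1
  R[2]: 0  0  1  1  2  2  2  2
  R[3]: 1  1  2  2  3  3  3  3
  R[4]: 1  1  2  3  4  4  4  4
  R[5]: 1  1  2  3  4  4  5  5
  R[6]: 1  1  2  3  4  4  5  6
  R[7]: 1  1  2  3  4  5  6  7
  R[8]: 1  2  3  4  5  6  7  8

second differences of R give the permutation w = (3, 5, 1, 4, 7, 8, 6, 2).

ℓ(w)=11; the 4 essential cells (i,j,r):

[(2, 2, 0), (2, 4, 1), (6, 6, 4), (7, 2, 1)]


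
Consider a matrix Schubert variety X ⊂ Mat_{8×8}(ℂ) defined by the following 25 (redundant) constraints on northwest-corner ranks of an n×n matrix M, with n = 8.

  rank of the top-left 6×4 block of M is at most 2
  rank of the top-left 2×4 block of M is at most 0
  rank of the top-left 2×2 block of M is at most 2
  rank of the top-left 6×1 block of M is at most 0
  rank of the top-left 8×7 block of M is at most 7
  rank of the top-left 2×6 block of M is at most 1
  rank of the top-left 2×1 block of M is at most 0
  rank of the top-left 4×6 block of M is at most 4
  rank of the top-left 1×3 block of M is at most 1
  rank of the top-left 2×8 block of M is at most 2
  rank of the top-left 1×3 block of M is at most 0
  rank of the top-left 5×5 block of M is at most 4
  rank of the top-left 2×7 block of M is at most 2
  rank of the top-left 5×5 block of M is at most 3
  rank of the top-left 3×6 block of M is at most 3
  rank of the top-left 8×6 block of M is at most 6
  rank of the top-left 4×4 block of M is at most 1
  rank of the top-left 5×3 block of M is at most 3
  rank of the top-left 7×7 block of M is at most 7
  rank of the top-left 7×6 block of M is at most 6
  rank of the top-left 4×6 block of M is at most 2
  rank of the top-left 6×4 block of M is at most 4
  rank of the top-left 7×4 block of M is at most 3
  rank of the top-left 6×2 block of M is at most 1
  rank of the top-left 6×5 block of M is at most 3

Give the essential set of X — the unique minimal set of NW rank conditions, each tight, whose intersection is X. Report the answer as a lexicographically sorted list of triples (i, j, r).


Rank table r_w(8×8) implied by the 25 constraints:

  R[1]: 0, 0, 0, 0, 1, 1, 1, 1
  R[2]: 0, 0, 0, 0, 1, 1, 2, 2
  R[3]: 0, 1, 1, 1, 2, 2, 3, 3
  R[4]: 0, 1, 1, 1, 2, 2, 3, 4
  R[5]: 0, 1, 2, 2, 3, 3, 4, 5
  R[6]: 0, 1, 2, 2, 3, 4, 5, 6
  R[7]: 1, 2, 3, 3, 4, 5, 6, 7
  R[8]: 1, 2, 3, 4, 5, 6, 7, 8

the unique w with this rank table is (5, 7, 2, 8, 3, 6, 1, 4).

ℓ(w)=17; the 6 essential cells (i,j,r):

[(2, 4, 0), (2, 6, 1), (4, 4, 1), (4, 6, 2), (6, 1, 0), (6, 4, 2)]


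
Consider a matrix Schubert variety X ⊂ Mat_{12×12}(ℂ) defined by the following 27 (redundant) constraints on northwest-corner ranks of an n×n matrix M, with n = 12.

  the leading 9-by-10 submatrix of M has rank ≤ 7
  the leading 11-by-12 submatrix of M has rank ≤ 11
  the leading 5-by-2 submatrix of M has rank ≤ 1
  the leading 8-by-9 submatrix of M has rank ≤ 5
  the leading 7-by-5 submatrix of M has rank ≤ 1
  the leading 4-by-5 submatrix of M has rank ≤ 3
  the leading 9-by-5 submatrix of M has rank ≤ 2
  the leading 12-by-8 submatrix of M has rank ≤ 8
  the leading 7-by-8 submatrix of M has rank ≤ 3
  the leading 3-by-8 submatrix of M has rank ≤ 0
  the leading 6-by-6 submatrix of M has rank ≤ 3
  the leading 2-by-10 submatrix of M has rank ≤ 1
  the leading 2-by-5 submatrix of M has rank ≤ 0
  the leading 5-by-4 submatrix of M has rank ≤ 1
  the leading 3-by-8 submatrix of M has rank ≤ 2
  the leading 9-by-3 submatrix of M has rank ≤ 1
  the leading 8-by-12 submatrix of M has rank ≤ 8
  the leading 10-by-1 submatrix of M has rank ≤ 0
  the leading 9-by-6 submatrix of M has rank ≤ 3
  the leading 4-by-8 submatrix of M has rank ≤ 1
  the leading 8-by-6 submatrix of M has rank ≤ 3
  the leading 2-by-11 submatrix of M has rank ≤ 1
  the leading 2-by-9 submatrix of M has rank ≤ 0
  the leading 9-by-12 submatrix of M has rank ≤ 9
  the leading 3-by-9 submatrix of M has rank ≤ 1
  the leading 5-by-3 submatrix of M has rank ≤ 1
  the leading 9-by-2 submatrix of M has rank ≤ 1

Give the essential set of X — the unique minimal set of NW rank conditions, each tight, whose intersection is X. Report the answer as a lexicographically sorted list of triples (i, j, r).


Reconstructing r_w from the 27 given conditions:

  i=1: 0  0  0  0  0  0  0  0  0  1  1  1
  i=2: 0  0  0  0  0  0  0  0  0  1  1  2
  i=3: 0  0  0  0  0  0  0  0  1  2  2  3
  i=4: 0  1  1  1  1  1  1  1  2  3  3  4
  i=5: 0  1  1  1  1  2  2  2  3  4  4  5
  i=6: 0  1  1  1  1  2  3  3  4  5  5  6
  i=7: 0  1  1  1  1  2  3  3  4  5  6  7
  i=8: 0  1  1  2  2  3  4  4  5  6  7  8
  i=9: 0  1  1  2  2  3  4  5  6  7  8  9
  i=10: 0  1  2  3  3  4  5  6  7  8  9  10
  i=11: 1  2  3  4  4  5  6  7  8  9  10  11
  i=12: 1  2  3  4  5  6  7  8  9  10  11  12

hence w(1..12) = (10, 12, 9, 2, 6, 7, 11, 4, 8, 3, 1, 5).

|D(w)|=47, |Ess(w)|=8:

[(2, 9, 0), (2, 11, 1), (3, 8, 0), (7, 5, 1), (7, 8, 3), (9, 3, 1), (9, 5, 2), (10, 1, 0)]
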